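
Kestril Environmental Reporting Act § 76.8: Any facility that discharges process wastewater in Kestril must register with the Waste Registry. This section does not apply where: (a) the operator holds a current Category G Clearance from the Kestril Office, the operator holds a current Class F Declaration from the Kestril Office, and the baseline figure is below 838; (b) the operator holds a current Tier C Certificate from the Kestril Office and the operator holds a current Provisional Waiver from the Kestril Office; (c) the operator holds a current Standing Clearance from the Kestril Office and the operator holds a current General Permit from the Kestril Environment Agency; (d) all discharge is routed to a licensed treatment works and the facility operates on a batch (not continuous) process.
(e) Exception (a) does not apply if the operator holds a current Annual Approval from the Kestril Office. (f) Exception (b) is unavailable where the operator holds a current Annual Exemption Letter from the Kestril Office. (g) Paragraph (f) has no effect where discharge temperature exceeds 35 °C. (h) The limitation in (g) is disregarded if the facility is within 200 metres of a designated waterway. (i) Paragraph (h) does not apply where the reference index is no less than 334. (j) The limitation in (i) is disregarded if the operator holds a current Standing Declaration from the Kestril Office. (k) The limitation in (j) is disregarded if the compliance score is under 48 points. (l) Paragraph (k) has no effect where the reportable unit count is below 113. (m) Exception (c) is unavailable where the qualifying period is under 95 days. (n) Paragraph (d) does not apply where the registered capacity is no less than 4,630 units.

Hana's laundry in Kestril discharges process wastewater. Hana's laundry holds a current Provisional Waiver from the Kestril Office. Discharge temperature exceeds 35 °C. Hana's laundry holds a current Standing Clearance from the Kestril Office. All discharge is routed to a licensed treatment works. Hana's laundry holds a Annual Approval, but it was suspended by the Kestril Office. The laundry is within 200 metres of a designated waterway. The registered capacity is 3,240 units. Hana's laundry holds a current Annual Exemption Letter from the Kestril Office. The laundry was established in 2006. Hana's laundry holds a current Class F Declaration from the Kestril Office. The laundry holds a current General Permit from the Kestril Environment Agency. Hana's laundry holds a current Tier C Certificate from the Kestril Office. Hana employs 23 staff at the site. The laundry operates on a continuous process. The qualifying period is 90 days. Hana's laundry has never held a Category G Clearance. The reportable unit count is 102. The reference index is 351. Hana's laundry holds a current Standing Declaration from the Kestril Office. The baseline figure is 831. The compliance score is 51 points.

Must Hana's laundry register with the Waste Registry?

Exception (a) requires that the operator holds a current Category G Clearance from the Kestril Office; but no current Category G Clearance is held, so (a) is unavailable.
Exception (b): a current Tier C Certificate is held; a current Provisional Waiver is held — every condition holds. But: (f) is triggered — a current Annual Exemption Letter is held. (g) is engaged (discharge temperature exceeds 35 °C), but is itself disapplied by (h): (h) operates against (g): the laundry is within 200 m of a designated waterway. (i) applies (the reference index is 351, meeting the 334 threshold), but is displaced by (j): (j) is engaged — a current Standing Declaration is held. (k) is inapplicable (the compliance score is 51 points, not under 48 points), so (j) stands. (b) is therefore removed.
Exception (c) is satisfied on its face — a current Standing Clearance is held; a current General Permit is held. But applying paragraph (m): (m) operates against (c): the qualifying period is 90 days, under the 95 days limit. Exception (c) does not apply.
Exception (d) does not apply: the facility operates on a continuous process.
None of the exceptions is available; § 76.8 applies in full.

Yes — Hana's laundry must register with the Waste Registry.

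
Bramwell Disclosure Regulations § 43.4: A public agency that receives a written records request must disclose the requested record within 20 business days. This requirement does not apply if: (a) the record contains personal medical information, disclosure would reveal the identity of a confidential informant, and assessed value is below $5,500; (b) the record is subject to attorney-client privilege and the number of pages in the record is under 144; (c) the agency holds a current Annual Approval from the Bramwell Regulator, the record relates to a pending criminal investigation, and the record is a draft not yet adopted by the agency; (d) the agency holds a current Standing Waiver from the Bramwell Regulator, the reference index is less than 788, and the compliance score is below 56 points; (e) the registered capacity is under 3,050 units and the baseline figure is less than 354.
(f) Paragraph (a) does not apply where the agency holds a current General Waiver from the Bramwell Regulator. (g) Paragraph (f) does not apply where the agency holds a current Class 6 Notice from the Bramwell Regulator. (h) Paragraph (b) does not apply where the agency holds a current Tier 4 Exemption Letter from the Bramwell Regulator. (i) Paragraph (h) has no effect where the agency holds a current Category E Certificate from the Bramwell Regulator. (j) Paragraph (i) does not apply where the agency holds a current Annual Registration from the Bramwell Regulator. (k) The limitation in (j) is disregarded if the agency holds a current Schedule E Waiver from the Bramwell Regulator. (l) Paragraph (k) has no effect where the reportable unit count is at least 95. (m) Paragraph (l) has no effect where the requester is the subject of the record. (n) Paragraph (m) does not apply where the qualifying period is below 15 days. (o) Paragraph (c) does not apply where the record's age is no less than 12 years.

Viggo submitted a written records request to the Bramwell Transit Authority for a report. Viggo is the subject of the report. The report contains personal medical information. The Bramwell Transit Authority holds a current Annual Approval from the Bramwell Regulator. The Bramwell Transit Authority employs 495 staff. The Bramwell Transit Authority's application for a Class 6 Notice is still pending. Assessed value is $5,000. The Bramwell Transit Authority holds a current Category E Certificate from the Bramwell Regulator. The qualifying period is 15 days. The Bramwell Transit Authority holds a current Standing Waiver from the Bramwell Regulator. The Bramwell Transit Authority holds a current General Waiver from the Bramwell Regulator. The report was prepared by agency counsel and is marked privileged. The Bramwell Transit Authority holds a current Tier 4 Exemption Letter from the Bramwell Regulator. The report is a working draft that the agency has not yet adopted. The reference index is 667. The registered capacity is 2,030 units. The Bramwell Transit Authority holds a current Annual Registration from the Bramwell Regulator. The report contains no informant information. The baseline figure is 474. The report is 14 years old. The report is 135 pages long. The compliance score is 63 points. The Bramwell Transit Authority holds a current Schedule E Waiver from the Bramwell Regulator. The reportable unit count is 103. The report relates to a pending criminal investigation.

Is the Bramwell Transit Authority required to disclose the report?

Exception (a) does not apply: the report contains no informant information.
Exception (b)'s conditions are all satisfied: the report is privileged; the number of pages in the record is 135, under the 144 limit. Applying paragraphs (h)–(n): (h) is engaged (a current Tier 4 Exemption Letter is held), but yields to (i): (i) operates against (h): a current Category E Certificate is held. (j) applies (a current Annual Registration is held), but is itself disapplied by (k): (k) applies — a current Schedule E Waiver is held. (l) would limit (k) — the reportable unit count is 103, meeting the 95 threshold — but (m) sets (l) aside: (m) is triggered — Viggo is the subject of the report. (n), which would lift (m), is inapplicable — the qualifying period is 15 days, not below 15 days. (b) remains available.
All of (c)'s requirements are met (a current Annual Approval is held; the report relates to a pending investigation; the report is an unadopted draft). Turning to paragraph (o): (o) applies — the record's age is 14 years, meeting the 12 years threshold. So (c) is unavailable.
Exception (d) does not apply: the compliance score is 63 points, not below 56 points.
Exception (e) fails — the baseline figure is 474, not less than 354.

No — exception (b) applies; the Bramwell Transit Authority is not required to disclose the report.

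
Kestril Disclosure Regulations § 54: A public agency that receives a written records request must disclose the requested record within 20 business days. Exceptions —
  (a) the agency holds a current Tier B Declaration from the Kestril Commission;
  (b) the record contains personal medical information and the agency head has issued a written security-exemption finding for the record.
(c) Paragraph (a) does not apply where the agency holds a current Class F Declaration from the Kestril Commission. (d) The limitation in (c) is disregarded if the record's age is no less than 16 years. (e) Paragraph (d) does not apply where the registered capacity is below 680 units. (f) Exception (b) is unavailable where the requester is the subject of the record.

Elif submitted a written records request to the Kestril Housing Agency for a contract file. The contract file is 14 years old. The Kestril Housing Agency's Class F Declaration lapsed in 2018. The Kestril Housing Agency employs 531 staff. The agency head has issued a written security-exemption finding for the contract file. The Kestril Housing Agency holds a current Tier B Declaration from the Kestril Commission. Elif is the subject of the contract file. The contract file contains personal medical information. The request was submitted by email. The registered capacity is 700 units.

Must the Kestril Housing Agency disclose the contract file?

No — exception (a) applies; the Kestril Housing Agency is not required to disclose the contract file.

Exception (a) is satisfied on its face — a current Tier B Declaration is held. Applying paragraphs (c)–(e): (c), which would limit (a), does not operate here: there is no Class F Declaration in force. (a) remains available.
Exception (b) is satisfied on its face — the contract file contains personal medical information; a written security-exemption finding has been issued. However, paragraph (f) must be considered: (f) operates — Elif is the subject of the contract file. Exception (b) does not apply.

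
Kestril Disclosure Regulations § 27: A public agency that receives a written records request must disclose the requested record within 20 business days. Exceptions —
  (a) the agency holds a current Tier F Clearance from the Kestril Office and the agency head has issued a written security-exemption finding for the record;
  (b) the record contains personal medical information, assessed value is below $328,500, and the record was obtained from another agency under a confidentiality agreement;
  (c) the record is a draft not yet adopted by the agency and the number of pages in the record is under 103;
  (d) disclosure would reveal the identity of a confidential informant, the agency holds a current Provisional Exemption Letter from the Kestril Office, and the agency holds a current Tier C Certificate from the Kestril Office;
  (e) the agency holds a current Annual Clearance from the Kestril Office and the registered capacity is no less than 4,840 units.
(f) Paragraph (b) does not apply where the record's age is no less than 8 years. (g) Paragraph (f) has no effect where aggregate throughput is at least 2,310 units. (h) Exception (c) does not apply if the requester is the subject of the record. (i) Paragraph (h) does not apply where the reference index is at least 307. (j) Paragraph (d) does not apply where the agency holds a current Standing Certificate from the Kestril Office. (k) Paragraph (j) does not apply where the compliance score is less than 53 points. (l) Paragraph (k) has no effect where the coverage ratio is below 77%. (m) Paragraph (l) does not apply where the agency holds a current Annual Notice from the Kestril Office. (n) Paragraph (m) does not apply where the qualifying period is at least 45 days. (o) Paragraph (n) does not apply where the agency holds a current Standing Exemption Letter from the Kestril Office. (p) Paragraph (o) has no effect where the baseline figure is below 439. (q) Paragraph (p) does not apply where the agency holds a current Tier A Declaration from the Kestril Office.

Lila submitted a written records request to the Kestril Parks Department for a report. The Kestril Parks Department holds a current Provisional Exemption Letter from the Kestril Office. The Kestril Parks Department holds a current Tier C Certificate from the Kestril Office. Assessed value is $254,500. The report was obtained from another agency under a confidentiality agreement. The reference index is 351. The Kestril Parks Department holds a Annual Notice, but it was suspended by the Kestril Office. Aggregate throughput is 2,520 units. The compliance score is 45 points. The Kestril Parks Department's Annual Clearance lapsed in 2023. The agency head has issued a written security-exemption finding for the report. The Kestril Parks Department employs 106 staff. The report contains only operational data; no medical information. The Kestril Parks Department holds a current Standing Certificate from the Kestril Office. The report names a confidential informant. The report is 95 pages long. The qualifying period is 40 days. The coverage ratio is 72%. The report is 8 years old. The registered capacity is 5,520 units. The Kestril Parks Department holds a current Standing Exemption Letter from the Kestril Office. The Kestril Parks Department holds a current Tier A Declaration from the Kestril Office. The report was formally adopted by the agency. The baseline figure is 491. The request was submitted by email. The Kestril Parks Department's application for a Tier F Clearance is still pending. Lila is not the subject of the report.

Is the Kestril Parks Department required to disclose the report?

Yes — the Kestril Parks Department must disclose the report.

Exception (a) fails — the Tier F Clearance is not current.
Exception (b) fails — the report contains only operational data.
Exception (c) fails — the report has been formally adopted.
Exception (d): the report names a confidential informant; a current Provisional Exemption Letter is held; a current Tier C Certificate is held — every condition holds. But applying paragraphs (j)–(q): (j) operates — a current Standing Certificate is held. (k) is triggered (the compliance score is 45 points, less than the 53 points limit), but is displaced by (l): (l) is engaged — the coverage ratio is 72%, below the 77% limit. (m) is not triggered (the Annual Notice is not current), so (l) stands. So (d) is unavailable.
Exception (e) fails — the Annual Clearance is not current.
No exception displaces § 27.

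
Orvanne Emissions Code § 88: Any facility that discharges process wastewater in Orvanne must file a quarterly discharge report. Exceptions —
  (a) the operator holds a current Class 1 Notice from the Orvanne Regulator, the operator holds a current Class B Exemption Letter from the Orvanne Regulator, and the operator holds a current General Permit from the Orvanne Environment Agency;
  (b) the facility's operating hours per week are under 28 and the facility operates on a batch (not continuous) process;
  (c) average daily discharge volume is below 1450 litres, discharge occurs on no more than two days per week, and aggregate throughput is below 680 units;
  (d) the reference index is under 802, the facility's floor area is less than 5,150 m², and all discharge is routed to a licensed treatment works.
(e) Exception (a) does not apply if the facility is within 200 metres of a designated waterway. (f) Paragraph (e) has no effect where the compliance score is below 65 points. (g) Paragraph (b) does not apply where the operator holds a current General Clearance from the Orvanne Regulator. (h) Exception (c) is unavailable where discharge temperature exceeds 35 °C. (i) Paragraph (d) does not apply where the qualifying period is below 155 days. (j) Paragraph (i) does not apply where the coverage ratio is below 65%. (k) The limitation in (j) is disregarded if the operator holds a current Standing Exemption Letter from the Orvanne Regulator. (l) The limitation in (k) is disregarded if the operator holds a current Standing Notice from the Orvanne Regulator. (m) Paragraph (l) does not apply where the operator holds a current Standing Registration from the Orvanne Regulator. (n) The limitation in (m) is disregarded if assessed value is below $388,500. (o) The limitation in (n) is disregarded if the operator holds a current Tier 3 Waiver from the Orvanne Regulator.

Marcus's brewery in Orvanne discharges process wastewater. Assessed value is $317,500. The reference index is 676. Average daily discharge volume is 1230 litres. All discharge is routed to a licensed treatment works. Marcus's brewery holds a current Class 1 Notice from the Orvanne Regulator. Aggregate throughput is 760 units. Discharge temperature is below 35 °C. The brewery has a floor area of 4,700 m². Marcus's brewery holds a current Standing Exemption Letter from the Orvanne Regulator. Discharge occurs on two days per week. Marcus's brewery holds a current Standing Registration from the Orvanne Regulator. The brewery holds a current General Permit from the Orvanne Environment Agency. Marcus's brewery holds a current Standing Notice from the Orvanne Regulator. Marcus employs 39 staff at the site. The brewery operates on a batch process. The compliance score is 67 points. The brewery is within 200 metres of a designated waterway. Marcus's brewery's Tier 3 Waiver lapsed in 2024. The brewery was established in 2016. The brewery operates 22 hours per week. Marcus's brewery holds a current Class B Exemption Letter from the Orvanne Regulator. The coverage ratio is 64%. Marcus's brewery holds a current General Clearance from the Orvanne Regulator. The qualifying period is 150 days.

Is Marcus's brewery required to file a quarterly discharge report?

Exception (a): a current Class 1 Notice is held; a current Class B Exemption Letter is held; a current General Permit is held — every condition holds. But: (e) is engaged — the brewery is within 200 m of a designated waterway. (f) is inapplicable (the compliance score is 67 points, not below 65 points), so (e) stands. Exception (a) does not apply.
All of (b)'s requirements are met (the facility's operating hours per week are 22, under the 28 limit; the facility operates on a batch process). But: (g) operates against (b): a current General Clearance is held. So (b) is unavailable.
Exception (c) does not apply: aggregate throughput is 760 units, not below 680 units.
Exception (d)'s conditions are all satisfied: the reference index is 676, under the 802 limit; the facility's floor area is 4,700 m², less than the 5,150 m² limit; discharge is routed to a licensed treatment works. Under paragraphs (i)–(o): (i) is triggered (the qualifying period is 150 days, below the 155 days limit), but is displaced by (j): (j) operates against (i): the coverage ratio is 64%, below the 65% limit. (k) is triggered (a current Standing Exemption Letter is held), but is overridden by (l): (l) operates against (k): a current Standing Notice is held. (m) operates (a current Standing Registration is held), but yields to (n): (n) applies — assessed value is $317,500, below the $388,500 limit. (o), which would lift (n), does not operate here — there is no Tier 3 Waiver in force. Exception (d) stands.

No — exception (d) applies; Marcus's brewery is not required to file a quarterly discharge report.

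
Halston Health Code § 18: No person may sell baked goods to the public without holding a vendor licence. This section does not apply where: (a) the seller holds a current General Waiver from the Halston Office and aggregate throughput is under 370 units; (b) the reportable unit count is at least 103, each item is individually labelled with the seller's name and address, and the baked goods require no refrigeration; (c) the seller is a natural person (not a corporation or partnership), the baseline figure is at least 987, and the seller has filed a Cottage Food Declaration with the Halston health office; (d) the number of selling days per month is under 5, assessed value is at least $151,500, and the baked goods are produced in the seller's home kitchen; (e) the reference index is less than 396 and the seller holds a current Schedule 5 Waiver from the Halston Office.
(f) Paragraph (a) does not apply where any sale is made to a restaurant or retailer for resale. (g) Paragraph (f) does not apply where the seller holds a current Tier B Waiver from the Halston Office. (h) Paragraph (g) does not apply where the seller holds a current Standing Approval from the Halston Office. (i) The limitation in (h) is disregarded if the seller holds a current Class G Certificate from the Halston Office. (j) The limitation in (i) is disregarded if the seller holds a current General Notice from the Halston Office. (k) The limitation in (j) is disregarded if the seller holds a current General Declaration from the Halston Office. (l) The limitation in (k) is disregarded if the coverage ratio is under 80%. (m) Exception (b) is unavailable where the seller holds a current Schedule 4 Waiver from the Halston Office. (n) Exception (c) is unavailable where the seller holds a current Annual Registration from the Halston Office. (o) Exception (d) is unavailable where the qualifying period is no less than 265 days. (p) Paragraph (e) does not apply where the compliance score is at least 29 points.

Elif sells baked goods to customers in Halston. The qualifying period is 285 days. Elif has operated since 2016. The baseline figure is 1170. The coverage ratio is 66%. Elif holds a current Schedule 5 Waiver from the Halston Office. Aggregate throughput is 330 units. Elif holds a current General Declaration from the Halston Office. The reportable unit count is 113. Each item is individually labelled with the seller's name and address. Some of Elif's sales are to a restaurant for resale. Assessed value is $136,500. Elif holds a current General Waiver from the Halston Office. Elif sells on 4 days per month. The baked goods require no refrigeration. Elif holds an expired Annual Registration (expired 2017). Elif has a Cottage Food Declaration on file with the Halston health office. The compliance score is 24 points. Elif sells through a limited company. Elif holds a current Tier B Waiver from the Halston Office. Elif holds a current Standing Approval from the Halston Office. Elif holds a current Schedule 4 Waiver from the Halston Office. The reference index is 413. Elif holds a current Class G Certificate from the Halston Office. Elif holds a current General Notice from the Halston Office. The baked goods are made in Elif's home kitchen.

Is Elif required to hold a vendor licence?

Yes — Elif must hold a vendor licence.

Exception (a)'s conditions are all satisfied: a current General Waiver is held; aggregate throughput is 330 units, under the 370 units limit. Turning to paragraphs (f)–(l): (f) is engaged — some sales are to a restaurant for resale. (g) is triggered (a current Tier B Waiver is held), but yields to (h): (h) is triggered — a current Standing Approval is held. (i) would limit (h) — a current Class G Certificate is held — but (j) sets (i) aside: (j) is engaged — a current General Notice is held. (k) would limit (j) — a current General Declaration is held — but (l) sets (k) aside: (l) applies — the coverage ratio is 66%, under the 80% limit. (a) is therefore removed.
All of (b)'s requirements are met (the reportable unit count is 113, meeting the 103 threshold; items are individually labelled; the baked goods are shelf-stable). However, paragraph (m) must be considered: (m) operates against (b): a current Schedule 4 Waiver is held. Exception (b) does not apply.
Exception (c) requires that the seller is a natural person (not a corporation or partnership); but the seller operates through a limited company, so (c) is unavailable.
Exception (d) fails — assessed value is $136,500, short of $151,500.
Exception (e) fails — the reference index is 413, not less than 396.
Every exception is unavailable, so the rule governs.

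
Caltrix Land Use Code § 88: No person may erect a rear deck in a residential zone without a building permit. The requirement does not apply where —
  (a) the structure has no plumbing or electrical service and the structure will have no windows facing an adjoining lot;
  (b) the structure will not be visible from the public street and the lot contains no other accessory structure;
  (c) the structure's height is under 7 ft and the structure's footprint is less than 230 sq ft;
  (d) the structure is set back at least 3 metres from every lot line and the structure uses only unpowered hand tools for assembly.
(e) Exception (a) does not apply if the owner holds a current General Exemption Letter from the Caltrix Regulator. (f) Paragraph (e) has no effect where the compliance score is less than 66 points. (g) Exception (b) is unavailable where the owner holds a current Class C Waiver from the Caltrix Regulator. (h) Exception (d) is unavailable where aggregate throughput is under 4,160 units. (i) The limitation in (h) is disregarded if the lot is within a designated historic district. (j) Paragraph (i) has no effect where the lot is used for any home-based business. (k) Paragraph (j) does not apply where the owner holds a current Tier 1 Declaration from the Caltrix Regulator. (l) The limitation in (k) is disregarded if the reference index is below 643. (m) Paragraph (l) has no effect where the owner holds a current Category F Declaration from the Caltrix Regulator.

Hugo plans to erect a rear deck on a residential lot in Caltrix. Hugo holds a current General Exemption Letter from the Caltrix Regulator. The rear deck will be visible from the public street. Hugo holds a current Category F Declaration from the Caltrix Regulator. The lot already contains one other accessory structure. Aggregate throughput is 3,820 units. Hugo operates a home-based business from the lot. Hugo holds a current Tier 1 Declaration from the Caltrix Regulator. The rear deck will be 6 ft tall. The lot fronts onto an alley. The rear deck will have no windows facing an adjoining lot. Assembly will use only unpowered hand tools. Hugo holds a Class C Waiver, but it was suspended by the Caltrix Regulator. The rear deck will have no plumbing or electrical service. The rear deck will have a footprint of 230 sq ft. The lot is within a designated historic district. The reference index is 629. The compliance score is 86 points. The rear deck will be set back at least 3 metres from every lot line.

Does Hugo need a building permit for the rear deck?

No — exception (d) applies; Hugo does not need a building permit.

Exception (a): there is no plumbing or electrical service; no windows face an adjoining lot — every condition holds. But: (e) operates against (a): a current General Exemption Letter is held. (f) is inapplicable (the compliance score is 86 points, not less than 66 points), so (e) stands. So (a) is unavailable.
Exception (b) fails — the structure will be visible from the street.
Exception (c) fails — the structure's footprint is 230 sq ft, not less than 230 sq ft.
Exception (d): the setback is at least 3 m on every side; assembly uses only hand tools — every condition holds. Applying paragraphs (h)–(m): (h) operates (aggregate throughput is 3,820 units, under the 4,160 units limit), but is set aside by (i): (i) operates against (h): the lot is in a historic district. (j) operates (a home-based business operates on the lot), but yields to (k): (k) operates against (j): a current Tier 1 Declaration is held. (l) operates (the reference index is 629, below the 643 limit), but is displaced by (m): (m) operates against (l): a current Category F Declaration is held. (d) remains available.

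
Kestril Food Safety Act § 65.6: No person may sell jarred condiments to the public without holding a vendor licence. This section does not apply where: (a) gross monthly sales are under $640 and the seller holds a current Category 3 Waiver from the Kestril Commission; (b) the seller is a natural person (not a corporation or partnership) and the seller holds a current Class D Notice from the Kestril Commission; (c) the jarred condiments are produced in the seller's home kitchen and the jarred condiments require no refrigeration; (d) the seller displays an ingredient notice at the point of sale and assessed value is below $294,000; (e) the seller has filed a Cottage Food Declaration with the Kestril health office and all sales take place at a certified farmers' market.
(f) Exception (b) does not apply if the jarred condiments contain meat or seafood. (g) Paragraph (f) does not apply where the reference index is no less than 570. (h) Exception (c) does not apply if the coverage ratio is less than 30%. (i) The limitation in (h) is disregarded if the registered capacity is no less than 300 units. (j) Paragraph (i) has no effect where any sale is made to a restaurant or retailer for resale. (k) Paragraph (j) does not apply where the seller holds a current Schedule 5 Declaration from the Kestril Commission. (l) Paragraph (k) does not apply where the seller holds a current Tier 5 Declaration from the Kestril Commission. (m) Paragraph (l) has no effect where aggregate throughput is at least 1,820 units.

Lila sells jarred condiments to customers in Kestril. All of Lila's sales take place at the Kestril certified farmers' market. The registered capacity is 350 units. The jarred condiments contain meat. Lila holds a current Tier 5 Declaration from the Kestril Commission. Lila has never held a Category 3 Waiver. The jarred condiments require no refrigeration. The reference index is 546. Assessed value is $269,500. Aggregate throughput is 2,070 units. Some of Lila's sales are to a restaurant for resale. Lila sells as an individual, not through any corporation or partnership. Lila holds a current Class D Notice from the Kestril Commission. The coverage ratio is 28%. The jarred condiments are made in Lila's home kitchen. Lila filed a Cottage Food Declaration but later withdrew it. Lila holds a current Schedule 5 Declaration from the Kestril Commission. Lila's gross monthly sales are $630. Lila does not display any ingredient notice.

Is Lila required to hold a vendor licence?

No — exception (c) applies; Lila is not required to hold a vendor licence.

Exception (a) does not apply: no current Category 3 Waiver is held.
All of (b)'s requirements are met (the seller is a natural person; a current Class D Notice is held). Turning to paragraphs (f)–(g): (f) operates — the jarred condiments contain meat. (g) is not triggered (the reference index is 546, short of 570), so (f) stands. Exception (b) does not apply.
Exception (c): the jarred condiments are home-kitchen produced; the jarred condiments are shelf-stable — every condition holds. As to paragraphs (h)–(m): (h) operates (the coverage ratio is 28%, less than the 30% limit), but is itself disapplied by (i): (i) operates against (h): the registered capacity is 350 units, meeting the 300 units threshold. (j) would limit (i) — some sales are to a restaurant for resale — but (k) sets (j) aside: (k) operates — a current Schedule 5 Declaration is held. (l) operates (a current Tier 5 Declaration is held), but is itself disapplied by (m): (m) operates — aggregate throughput is 2,070 units, meeting the 1,820 units threshold. So (c) applies.
Exception (d) fails — no ingredient notice is displayed.
Exception (e) fails — the Cottage Food Declaration was withdrawn.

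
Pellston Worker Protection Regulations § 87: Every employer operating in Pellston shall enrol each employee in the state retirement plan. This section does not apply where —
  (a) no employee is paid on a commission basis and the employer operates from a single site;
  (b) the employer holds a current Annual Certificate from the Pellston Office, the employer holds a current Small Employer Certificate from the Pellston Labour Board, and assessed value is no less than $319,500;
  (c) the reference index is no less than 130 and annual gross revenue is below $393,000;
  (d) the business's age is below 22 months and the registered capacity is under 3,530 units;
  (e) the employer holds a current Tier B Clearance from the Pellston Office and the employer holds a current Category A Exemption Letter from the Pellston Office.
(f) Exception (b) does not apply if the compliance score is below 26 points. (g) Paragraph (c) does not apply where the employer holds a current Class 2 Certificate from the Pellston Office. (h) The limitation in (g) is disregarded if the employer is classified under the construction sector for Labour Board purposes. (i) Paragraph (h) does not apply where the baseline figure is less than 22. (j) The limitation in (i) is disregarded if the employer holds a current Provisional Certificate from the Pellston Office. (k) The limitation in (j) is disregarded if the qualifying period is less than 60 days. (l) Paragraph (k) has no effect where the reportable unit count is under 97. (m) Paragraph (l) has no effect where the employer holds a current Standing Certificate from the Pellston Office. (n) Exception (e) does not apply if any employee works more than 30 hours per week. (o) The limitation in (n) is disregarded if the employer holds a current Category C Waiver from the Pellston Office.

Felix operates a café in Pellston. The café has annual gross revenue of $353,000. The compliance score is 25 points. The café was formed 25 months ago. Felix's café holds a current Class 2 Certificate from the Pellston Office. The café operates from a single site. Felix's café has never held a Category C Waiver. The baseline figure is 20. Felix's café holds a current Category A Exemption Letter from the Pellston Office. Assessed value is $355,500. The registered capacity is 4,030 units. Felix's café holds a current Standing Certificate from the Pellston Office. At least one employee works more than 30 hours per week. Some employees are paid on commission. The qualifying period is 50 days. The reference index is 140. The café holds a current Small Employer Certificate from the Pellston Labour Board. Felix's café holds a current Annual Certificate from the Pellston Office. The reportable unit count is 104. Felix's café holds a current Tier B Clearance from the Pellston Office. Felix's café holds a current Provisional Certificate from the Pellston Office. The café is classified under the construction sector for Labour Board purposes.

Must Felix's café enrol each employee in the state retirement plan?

Exception (a) requires that no employee is paid on a commission basis; but some employees are paid on commission, so (a) is unavailable.
Exception (b)'s conditions are all satisfied: a current Annual Certificate is held; a current Small Employer Certificate is held; assessed value is $355,500, meeting the $319,500 threshold. But applying paragraph (f): (f) operates against (b): the compliance score is 25 points, below the 26 points limit. So (b) is unavailable.
Exception (c): the reference index is 140, meeting the 130 threshold; annual gross revenue is $353,000, below the $393,000 limit — every condition holds. However, paragraphs (g)–(m) must be considered: (g) operates against (c): a current Class 2 Certificate is held. (h) is triggered (the café is classified under the construction sector), but is displaced by (i): (i) operates against (h): the baseline figure is 20, less than the 22 limit. (j) is engaged (a current Provisional Certificate is held), but yields to (k): (k) operates against (j): the qualifying period is 50 days, less than the 60 days limit. (l), which would lift (k), is not engaged — the reportable unit count is 104, not under 97. Exception (c) does not apply.
Exception (d) does not apply: the business's age is 25 months, not below 22 months.
Exception (e)'s conditions are all satisfied: a current Tier B Clearance is held; a current Category A Exemption Letter is held. But applying paragraphs (n)–(o): (n) applies — at least one employee exceeds 30 hours/week. (o), which would lift (n), is inapplicable — there is no Category C Waiver in force. So (e) is unavailable.
No exception displaces § 87.

Yes — Felix's café must enrol each employee in the state retirement plan.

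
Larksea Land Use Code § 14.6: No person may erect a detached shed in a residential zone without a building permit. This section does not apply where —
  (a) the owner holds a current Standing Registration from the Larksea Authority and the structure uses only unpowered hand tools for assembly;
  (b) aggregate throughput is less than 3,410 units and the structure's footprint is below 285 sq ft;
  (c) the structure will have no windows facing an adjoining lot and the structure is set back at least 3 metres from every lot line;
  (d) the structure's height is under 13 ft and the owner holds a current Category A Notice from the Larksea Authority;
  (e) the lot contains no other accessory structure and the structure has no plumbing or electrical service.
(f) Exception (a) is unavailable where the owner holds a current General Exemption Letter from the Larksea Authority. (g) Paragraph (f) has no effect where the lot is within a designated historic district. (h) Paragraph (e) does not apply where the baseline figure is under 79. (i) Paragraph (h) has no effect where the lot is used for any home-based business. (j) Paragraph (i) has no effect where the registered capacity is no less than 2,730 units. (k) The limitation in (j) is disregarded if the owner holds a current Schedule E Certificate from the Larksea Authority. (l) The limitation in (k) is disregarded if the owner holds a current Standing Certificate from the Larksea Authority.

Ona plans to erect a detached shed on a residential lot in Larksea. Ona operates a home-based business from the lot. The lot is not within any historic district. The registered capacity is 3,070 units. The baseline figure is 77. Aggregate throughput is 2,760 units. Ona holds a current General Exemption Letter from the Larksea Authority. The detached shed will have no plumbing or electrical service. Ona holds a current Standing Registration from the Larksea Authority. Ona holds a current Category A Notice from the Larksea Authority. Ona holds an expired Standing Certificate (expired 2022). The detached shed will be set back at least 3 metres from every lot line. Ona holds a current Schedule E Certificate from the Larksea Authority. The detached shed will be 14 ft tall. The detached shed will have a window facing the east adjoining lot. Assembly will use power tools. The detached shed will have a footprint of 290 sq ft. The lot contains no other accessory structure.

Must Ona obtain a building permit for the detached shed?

No — exception (e) applies; Ona does not need a building permit.

Exception (a) does not apply: assembly uses power tools.
Exception (b) requires that the structure's footprint is below 285 sq ft; but the structure's footprint is 290 sq ft, not below 285 sq ft, so (b) is unavailable.
Exception (c) does not apply: a window faces an adjoining lot.
Exception (d) requires that the structure's height is under 13 ft; but the structure's height is 14 ft, not under 13 ft, so (d) is unavailable.
Exception (e): the lot has no other accessory structure; there is no plumbing or electrical service — every condition holds. Considering the limiting provisions: (h) applies (the baseline figure is 77, under the 79 limit), but is overridden by (i): (i) applies — a home-based business operates on the lot. (j) would limit (i) — the registered capacity is 3,070 units, meeting the 2,730 units threshold — but (k) sets (j) aside: (k) operates against (j): a current Schedule E Certificate is held. (l), which would lift (k), is not triggered — there is no Standing Certificate in force. (e) remains available.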